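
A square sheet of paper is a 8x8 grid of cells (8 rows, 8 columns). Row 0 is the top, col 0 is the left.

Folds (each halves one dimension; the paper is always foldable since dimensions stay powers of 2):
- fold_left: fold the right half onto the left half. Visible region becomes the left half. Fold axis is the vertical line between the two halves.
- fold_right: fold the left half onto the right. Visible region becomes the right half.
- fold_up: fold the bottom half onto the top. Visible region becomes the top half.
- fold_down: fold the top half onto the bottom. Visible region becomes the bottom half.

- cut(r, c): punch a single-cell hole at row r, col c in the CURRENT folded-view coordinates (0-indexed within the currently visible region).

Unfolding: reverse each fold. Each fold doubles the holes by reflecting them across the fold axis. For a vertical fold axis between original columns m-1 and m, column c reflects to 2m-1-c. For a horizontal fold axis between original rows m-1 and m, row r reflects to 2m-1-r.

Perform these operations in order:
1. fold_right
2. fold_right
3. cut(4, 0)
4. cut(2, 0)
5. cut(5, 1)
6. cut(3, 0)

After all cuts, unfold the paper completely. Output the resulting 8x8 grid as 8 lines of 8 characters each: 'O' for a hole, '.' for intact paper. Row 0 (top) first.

Answer: ........
........
.OO..OO.
.OO..OO.
.OO..OO.
O..OO..O
........
........

Derivation:
Op 1 fold_right: fold axis v@4; visible region now rows[0,8) x cols[4,8) = 8x4
Op 2 fold_right: fold axis v@6; visible region now rows[0,8) x cols[6,8) = 8x2
Op 3 cut(4, 0): punch at orig (4,6); cuts so far [(4, 6)]; region rows[0,8) x cols[6,8) = 8x2
Op 4 cut(2, 0): punch at orig (2,6); cuts so far [(2, 6), (4, 6)]; region rows[0,8) x cols[6,8) = 8x2
Op 5 cut(5, 1): punch at orig (5,7); cuts so far [(2, 6), (4, 6), (5, 7)]; region rows[0,8) x cols[6,8) = 8x2
Op 6 cut(3, 0): punch at orig (3,6); cuts so far [(2, 6), (3, 6), (4, 6), (5, 7)]; region rows[0,8) x cols[6,8) = 8x2
Unfold 1 (reflect across v@6): 8 holes -> [(2, 5), (2, 6), (3, 5), (3, 6), (4, 5), (4, 6), (5, 4), (5, 7)]
Unfold 2 (reflect across v@4): 16 holes -> [(2, 1), (2, 2), (2, 5), (2, 6), (3, 1), (3, 2), (3, 5), (3, 6), (4, 1), (4, 2), (4, 5), (4, 6), (5, 0), (5, 3), (5, 4), (5, 7)]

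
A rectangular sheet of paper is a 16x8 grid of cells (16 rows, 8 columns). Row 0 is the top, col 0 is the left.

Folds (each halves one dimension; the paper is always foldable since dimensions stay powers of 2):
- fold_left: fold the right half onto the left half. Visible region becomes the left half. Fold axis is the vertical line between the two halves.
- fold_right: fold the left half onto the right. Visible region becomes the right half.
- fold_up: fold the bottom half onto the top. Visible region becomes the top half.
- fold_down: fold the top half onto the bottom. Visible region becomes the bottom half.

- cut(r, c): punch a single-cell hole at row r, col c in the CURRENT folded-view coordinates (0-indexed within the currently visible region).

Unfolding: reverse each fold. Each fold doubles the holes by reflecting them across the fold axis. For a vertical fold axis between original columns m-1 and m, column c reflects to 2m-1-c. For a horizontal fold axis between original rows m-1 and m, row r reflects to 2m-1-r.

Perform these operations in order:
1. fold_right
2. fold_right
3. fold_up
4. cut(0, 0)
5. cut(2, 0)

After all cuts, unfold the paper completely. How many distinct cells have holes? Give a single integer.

Answer: 16

Derivation:
Op 1 fold_right: fold axis v@4; visible region now rows[0,16) x cols[4,8) = 16x4
Op 2 fold_right: fold axis v@6; visible region now rows[0,16) x cols[6,8) = 16x2
Op 3 fold_up: fold axis h@8; visible region now rows[0,8) x cols[6,8) = 8x2
Op 4 cut(0, 0): punch at orig (0,6); cuts so far [(0, 6)]; region rows[0,8) x cols[6,8) = 8x2
Op 5 cut(2, 0): punch at orig (2,6); cuts so far [(0, 6), (2, 6)]; region rows[0,8) x cols[6,8) = 8x2
Unfold 1 (reflect across h@8): 4 holes -> [(0, 6), (2, 6), (13, 6), (15, 6)]
Unfold 2 (reflect across v@6): 8 holes -> [(0, 5), (0, 6), (2, 5), (2, 6), (13, 5), (13, 6), (15, 5), (15, 6)]
Unfold 3 (reflect across v@4): 16 holes -> [(0, 1), (0, 2), (0, 5), (0, 6), (2, 1), (2, 2), (2, 5), (2, 6), (13, 1), (13, 2), (13, 5), (13, 6), (15, 1), (15, 2), (15, 5), (15, 6)]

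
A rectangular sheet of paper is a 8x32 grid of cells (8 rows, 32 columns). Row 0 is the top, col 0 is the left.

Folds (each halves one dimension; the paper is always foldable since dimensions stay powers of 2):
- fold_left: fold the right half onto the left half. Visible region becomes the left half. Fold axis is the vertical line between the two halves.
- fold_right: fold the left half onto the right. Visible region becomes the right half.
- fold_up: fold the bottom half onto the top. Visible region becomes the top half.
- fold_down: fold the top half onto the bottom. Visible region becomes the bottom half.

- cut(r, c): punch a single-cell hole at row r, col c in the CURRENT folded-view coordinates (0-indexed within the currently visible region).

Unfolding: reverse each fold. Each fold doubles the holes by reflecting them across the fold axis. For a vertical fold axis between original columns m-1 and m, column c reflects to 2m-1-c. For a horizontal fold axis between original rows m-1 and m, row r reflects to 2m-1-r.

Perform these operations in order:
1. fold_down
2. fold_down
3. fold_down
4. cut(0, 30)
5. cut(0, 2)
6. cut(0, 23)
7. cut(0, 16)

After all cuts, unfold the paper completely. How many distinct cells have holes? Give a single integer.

Op 1 fold_down: fold axis h@4; visible region now rows[4,8) x cols[0,32) = 4x32
Op 2 fold_down: fold axis h@6; visible region now rows[6,8) x cols[0,32) = 2x32
Op 3 fold_down: fold axis h@7; visible region now rows[7,8) x cols[0,32) = 1x32
Op 4 cut(0, 30): punch at orig (7,30); cuts so far [(7, 30)]; region rows[7,8) x cols[0,32) = 1x32
Op 5 cut(0, 2): punch at orig (7,2); cuts so far [(7, 2), (7, 30)]; region rows[7,8) x cols[0,32) = 1x32
Op 6 cut(0, 23): punch at orig (7,23); cuts so far [(7, 2), (7, 23), (7, 30)]; region rows[7,8) x cols[0,32) = 1x32
Op 7 cut(0, 16): punch at orig (7,16); cuts so far [(7, 2), (7, 16), (7, 23), (7, 30)]; region rows[7,8) x cols[0,32) = 1x32
Unfold 1 (reflect across h@7): 8 holes -> [(6, 2), (6, 16), (6, 23), (6, 30), (7, 2), (7, 16), (7, 23), (7, 30)]
Unfold 2 (reflect across h@6): 16 holes -> [(4, 2), (4, 16), (4, 23), (4, 30), (5, 2), (5, 16), (5, 23), (5, 30), (6, 2), (6, 16), (6, 23), (6, 30), (7, 2), (7, 16), (7, 23), (7, 30)]
Unfold 3 (reflect across h@4): 32 holes -> [(0, 2), (0, 16), (0, 23), (0, 30), (1, 2), (1, 16), (1, 23), (1, 30), (2, 2), (2, 16), (2, 23), (2, 30), (3, 2), (3, 16), (3, 23), (3, 30), (4, 2), (4, 16), (4, 23), (4, 30), (5, 2), (5, 16), (5, 23), (5, 30), (6, 2), (6, 16), (6, 23), (6, 30), (7, 2), (7, 16), (7, 23), (7, 30)]

Answer: 32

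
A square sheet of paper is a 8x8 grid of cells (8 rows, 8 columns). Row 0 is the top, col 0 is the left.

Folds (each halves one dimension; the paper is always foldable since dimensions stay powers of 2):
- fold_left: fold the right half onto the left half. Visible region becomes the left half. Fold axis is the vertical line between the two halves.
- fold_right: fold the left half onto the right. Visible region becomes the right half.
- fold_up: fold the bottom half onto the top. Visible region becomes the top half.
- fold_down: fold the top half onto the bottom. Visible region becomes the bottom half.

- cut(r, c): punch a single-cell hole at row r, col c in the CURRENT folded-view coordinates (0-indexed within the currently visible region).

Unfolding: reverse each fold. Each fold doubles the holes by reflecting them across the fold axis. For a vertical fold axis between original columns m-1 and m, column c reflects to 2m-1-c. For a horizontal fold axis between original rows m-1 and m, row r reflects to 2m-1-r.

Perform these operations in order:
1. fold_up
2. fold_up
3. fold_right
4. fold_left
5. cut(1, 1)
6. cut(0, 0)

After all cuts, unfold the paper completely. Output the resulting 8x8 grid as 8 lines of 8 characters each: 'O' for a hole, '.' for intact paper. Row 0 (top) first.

Op 1 fold_up: fold axis h@4; visible region now rows[0,4) x cols[0,8) = 4x8
Op 2 fold_up: fold axis h@2; visible region now rows[0,2) x cols[0,8) = 2x8
Op 3 fold_right: fold axis v@4; visible region now rows[0,2) x cols[4,8) = 2x4
Op 4 fold_left: fold axis v@6; visible region now rows[0,2) x cols[4,6) = 2x2
Op 5 cut(1, 1): punch at orig (1,5); cuts so far [(1, 5)]; region rows[0,2) x cols[4,6) = 2x2
Op 6 cut(0, 0): punch at orig (0,4); cuts so far [(0, 4), (1, 5)]; region rows[0,2) x cols[4,6) = 2x2
Unfold 1 (reflect across v@6): 4 holes -> [(0, 4), (0, 7), (1, 5), (1, 6)]
Unfold 2 (reflect across v@4): 8 holes -> [(0, 0), (0, 3), (0, 4), (0, 7), (1, 1), (1, 2), (1, 5), (1, 6)]
Unfold 3 (reflect across h@2): 16 holes -> [(0, 0), (0, 3), (0, 4), (0, 7), (1, 1), (1, 2), (1, 5), (1, 6), (2, 1), (2, 2), (2, 5), (2, 6), (3, 0), (3, 3), (3, 4), (3, 7)]
Unfold 4 (reflect across h@4): 32 holes -> [(0, 0), (0, 3), (0, 4), (0, 7), (1, 1), (1, 2), (1, 5), (1, 6), (2, 1), (2, 2), (2, 5), (2, 6), (3, 0), (3, 3), (3, 4), (3, 7), (4, 0), (4, 3), (4, 4), (4, 7), (5, 1), (5, 2), (5, 5), (5, 6), (6, 1), (6, 2), (6, 5), (6, 6), (7, 0), (7, 3), (7, 4), (7, 7)]

Answer: O..OO..O
.OO..OO.
.OO..OO.
O..OO..O
O..OO..O
.OO..OO.
.OO..OO.
O..OO..O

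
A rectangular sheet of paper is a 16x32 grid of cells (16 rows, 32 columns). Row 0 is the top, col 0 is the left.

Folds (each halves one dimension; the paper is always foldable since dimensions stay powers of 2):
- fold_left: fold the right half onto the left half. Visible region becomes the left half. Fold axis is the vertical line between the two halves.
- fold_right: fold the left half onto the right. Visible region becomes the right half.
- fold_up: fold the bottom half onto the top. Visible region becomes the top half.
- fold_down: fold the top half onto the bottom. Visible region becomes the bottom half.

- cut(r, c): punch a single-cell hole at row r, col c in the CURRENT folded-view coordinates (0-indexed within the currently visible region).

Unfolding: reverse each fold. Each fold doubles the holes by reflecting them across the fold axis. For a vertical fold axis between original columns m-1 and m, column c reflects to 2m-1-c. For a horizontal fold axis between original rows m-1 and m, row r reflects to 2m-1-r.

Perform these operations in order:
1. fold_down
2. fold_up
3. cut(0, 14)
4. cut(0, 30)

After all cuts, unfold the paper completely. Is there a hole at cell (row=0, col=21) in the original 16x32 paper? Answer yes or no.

Answer: no

Derivation:
Op 1 fold_down: fold axis h@8; visible region now rows[8,16) x cols[0,32) = 8x32
Op 2 fold_up: fold axis h@12; visible region now rows[8,12) x cols[0,32) = 4x32
Op 3 cut(0, 14): punch at orig (8,14); cuts so far [(8, 14)]; region rows[8,12) x cols[0,32) = 4x32
Op 4 cut(0, 30): punch at orig (8,30); cuts so far [(8, 14), (8, 30)]; region rows[8,12) x cols[0,32) = 4x32
Unfold 1 (reflect across h@12): 4 holes -> [(8, 14), (8, 30), (15, 14), (15, 30)]
Unfold 2 (reflect across h@8): 8 holes -> [(0, 14), (0, 30), (7, 14), (7, 30), (8, 14), (8, 30), (15, 14), (15, 30)]
Holes: [(0, 14), (0, 30), (7, 14), (7, 30), (8, 14), (8, 30), (15, 14), (15, 30)]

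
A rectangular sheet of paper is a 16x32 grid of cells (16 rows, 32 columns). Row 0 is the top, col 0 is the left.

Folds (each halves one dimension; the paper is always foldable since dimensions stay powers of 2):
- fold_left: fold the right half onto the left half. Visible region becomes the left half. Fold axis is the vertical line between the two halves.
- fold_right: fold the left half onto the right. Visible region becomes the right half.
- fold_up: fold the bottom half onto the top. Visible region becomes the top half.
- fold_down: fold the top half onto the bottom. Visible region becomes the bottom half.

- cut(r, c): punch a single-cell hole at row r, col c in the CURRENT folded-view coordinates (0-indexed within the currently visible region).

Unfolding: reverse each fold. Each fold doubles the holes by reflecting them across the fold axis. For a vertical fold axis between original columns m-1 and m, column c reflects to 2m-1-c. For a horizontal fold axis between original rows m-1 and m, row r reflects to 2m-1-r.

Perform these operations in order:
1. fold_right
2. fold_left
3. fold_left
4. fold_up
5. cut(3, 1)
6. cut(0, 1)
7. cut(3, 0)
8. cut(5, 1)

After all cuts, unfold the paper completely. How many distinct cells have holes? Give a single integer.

Answer: 64

Derivation:
Op 1 fold_right: fold axis v@16; visible region now rows[0,16) x cols[16,32) = 16x16
Op 2 fold_left: fold axis v@24; visible region now rows[0,16) x cols[16,24) = 16x8
Op 3 fold_left: fold axis v@20; visible region now rows[0,16) x cols[16,20) = 16x4
Op 4 fold_up: fold axis h@8; visible region now rows[0,8) x cols[16,20) = 8x4
Op 5 cut(3, 1): punch at orig (3,17); cuts so far [(3, 17)]; region rows[0,8) x cols[16,20) = 8x4
Op 6 cut(0, 1): punch at orig (0,17); cuts so far [(0, 17), (3, 17)]; region rows[0,8) x cols[16,20) = 8x4
Op 7 cut(3, 0): punch at orig (3,16); cuts so far [(0, 17), (3, 16), (3, 17)]; region rows[0,8) x cols[16,20) = 8x4
Op 8 cut(5, 1): punch at orig (5,17); cuts so far [(0, 17), (3, 16), (3, 17), (5, 17)]; region rows[0,8) x cols[16,20) = 8x4
Unfold 1 (reflect across h@8): 8 holes -> [(0, 17), (3, 16), (3, 17), (5, 17), (10, 17), (12, 16), (12, 17), (15, 17)]
Unfold 2 (reflect across v@20): 16 holes -> [(0, 17), (0, 22), (3, 16), (3, 17), (3, 22), (3, 23), (5, 17), (5, 22), (10, 17), (10, 22), (12, 16), (12, 17), (12, 22), (12, 23), (15, 17), (15, 22)]
Unfold 3 (reflect across v@24): 32 holes -> [(0, 17), (0, 22), (0, 25), (0, 30), (3, 16), (3, 17), (3, 22), (3, 23), (3, 24), (3, 25), (3, 30), (3, 31), (5, 17), (5, 22), (5, 25), (5, 30), (10, 17), (10, 22), (10, 25), (10, 30), (12, 16), (12, 17), (12, 22), (12, 23), (12, 24), (12, 25), (12, 30), (12, 31), (15, 17), (15, 22), (15, 25), (15, 30)]
Unfold 4 (reflect across v@16): 64 holes -> [(0, 1), (0, 6), (0, 9), (0, 14), (0, 17), (0, 22), (0, 25), (0, 30), (3, 0), (3, 1), (3, 6), (3, 7), (3, 8), (3, 9), (3, 14), (3, 15), (3, 16), (3, 17), (3, 22), (3, 23), (3, 24), (3, 25), (3, 30), (3, 31), (5, 1), (5, 6), (5, 9), (5, 14), (5, 17), (5, 22), (5, 25), (5, 30), (10, 1), (10, 6), (10, 9), (10, 14), (10, 17), (10, 22), (10, 25), (10, 30), (12, 0), (12, 1), (12, 6), (12, 7), (12, 8), (12, 9), (12, 14), (12, 15), (12, 16), (12, 17), (12, 22), (12, 23), (12, 24), (12, 25), (12, 30), (12, 31), (15, 1), (15, 6), (15, 9), (15, 14), (15, 17), (15, 22), (15, 25), (15, 30)]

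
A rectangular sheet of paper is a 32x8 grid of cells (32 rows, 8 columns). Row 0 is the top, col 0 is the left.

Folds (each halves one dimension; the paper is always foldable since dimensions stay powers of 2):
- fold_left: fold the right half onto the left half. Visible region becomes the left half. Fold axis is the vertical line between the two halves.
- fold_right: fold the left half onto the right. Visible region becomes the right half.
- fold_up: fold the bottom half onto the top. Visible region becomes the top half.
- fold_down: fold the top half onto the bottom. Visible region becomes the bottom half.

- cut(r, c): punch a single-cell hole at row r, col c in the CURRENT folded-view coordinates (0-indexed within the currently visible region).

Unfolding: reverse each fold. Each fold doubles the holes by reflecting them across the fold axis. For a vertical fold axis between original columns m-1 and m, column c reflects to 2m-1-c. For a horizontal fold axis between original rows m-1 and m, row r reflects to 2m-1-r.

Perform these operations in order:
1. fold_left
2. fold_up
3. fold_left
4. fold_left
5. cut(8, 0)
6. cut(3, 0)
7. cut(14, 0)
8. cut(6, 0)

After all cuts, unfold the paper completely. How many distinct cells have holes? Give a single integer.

Answer: 64

Derivation:
Op 1 fold_left: fold axis v@4; visible region now rows[0,32) x cols[0,4) = 32x4
Op 2 fold_up: fold axis h@16; visible region now rows[0,16) x cols[0,4) = 16x4
Op 3 fold_left: fold axis v@2; visible region now rows[0,16) x cols[0,2) = 16x2
Op 4 fold_left: fold axis v@1; visible region now rows[0,16) x cols[0,1) = 16x1
Op 5 cut(8, 0): punch at orig (8,0); cuts so far [(8, 0)]; region rows[0,16) x cols[0,1) = 16x1
Op 6 cut(3, 0): punch at orig (3,0); cuts so far [(3, 0), (8, 0)]; region rows[0,16) x cols[0,1) = 16x1
Op 7 cut(14, 0): punch at orig (14,0); cuts so far [(3, 0), (8, 0), (14, 0)]; region rows[0,16) x cols[0,1) = 16x1
Op 8 cut(6, 0): punch at orig (6,0); cuts so far [(3, 0), (6, 0), (8, 0), (14, 0)]; region rows[0,16) x cols[0,1) = 16x1
Unfold 1 (reflect across v@1): 8 holes -> [(3, 0), (3, 1), (6, 0), (6, 1), (8, 0), (8, 1), (14, 0), (14, 1)]
Unfold 2 (reflect across v@2): 16 holes -> [(3, 0), (3, 1), (3, 2), (3, 3), (6, 0), (6, 1), (6, 2), (6, 3), (8, 0), (8, 1), (8, 2), (8, 3), (14, 0), (14, 1), (14, 2), (14, 3)]
Unfold 3 (reflect across h@16): 32 holes -> [(3, 0), (3, 1), (3, 2), (3, 3), (6, 0), (6, 1), (6, 2), (6, 3), (8, 0), (8, 1), (8, 2), (8, 3), (14, 0), (14, 1), (14, 2), (14, 3), (17, 0), (17, 1), (17, 2), (17, 3), (23, 0), (23, 1), (23, 2), (23, 3), (25, 0), (25, 1), (25, 2), (25, 3), (28, 0), (28, 1), (28, 2), (28, 3)]
Unfold 4 (reflect across v@4): 64 holes -> [(3, 0), (3, 1), (3, 2), (3, 3), (3, 4), (3, 5), (3, 6), (3, 7), (6, 0), (6, 1), (6, 2), (6, 3), (6, 4), (6, 5), (6, 6), (6, 7), (8, 0), (8, 1), (8, 2), (8, 3), (8, 4), (8, 5), (8, 6), (8, 7), (14, 0), (14, 1), (14, 2), (14, 3), (14, 4), (14, 5), (14, 6), (14, 7), (17, 0), (17, 1), (17, 2), (17, 3), (17, 4), (17, 5), (17, 6), (17, 7), (23, 0), (23, 1), (23, 2), (23, 3), (23, 4), (23, 5), (23, 6), (23, 7), (25, 0), (25, 1), (25, 2), (25, 3), (25, 4), (25, 5), (25, 6), (25, 7), (28, 0), (28, 1), (28, 2), (28, 3), (28, 4), (28, 5), (28, 6), (28, 7)]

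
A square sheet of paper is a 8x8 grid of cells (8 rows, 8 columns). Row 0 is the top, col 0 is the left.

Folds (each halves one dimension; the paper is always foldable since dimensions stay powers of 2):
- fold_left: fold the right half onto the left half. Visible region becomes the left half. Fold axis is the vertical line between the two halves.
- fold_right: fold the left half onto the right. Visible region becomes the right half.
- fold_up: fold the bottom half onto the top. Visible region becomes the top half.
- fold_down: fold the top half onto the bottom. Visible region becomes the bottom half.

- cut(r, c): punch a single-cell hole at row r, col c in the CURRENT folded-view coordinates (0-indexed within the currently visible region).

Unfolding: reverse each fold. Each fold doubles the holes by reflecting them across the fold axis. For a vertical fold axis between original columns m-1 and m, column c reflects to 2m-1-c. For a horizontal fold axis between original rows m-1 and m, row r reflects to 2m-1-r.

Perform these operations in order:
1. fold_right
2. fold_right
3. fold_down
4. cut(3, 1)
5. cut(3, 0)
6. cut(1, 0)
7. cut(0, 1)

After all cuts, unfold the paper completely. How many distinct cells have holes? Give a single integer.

Op 1 fold_right: fold axis v@4; visible region now rows[0,8) x cols[4,8) = 8x4
Op 2 fold_right: fold axis v@6; visible region now rows[0,8) x cols[6,8) = 8x2
Op 3 fold_down: fold axis h@4; visible region now rows[4,8) x cols[6,8) = 4x2
Op 4 cut(3, 1): punch at orig (7,7); cuts so far [(7, 7)]; region rows[4,8) x cols[6,8) = 4x2
Op 5 cut(3, 0): punch at orig (7,6); cuts so far [(7, 6), (7, 7)]; region rows[4,8) x cols[6,8) = 4x2
Op 6 cut(1, 0): punch at orig (5,6); cuts so far [(5, 6), (7, 6), (7, 7)]; region rows[4,8) x cols[6,8) = 4x2
Op 7 cut(0, 1): punch at orig (4,7); cuts so far [(4, 7), (5, 6), (7, 6), (7, 7)]; region rows[4,8) x cols[6,8) = 4x2
Unfold 1 (reflect across h@4): 8 holes -> [(0, 6), (0, 7), (2, 6), (3, 7), (4, 7), (5, 6), (7, 6), (7, 7)]
Unfold 2 (reflect across v@6): 16 holes -> [(0, 4), (0, 5), (0, 6), (0, 7), (2, 5), (2, 6), (3, 4), (3, 7), (4, 4), (4, 7), (5, 5), (5, 6), (7, 4), (7, 5), (7, 6), (7, 7)]
Unfold 3 (reflect across v@4): 32 holes -> [(0, 0), (0, 1), (0, 2), (0, 3), (0, 4), (0, 5), (0, 6), (0, 7), (2, 1), (2, 2), (2, 5), (2, 6), (3, 0), (3, 3), (3, 4), (3, 7), (4, 0), (4, 3), (4, 4), (4, 7), (5, 1), (5, 2), (5, 5), (5, 6), (7, 0), (7, 1), (7, 2), (7, 3), (7, 4), (7, 5), (7, 6), (7, 7)]

Answer: 32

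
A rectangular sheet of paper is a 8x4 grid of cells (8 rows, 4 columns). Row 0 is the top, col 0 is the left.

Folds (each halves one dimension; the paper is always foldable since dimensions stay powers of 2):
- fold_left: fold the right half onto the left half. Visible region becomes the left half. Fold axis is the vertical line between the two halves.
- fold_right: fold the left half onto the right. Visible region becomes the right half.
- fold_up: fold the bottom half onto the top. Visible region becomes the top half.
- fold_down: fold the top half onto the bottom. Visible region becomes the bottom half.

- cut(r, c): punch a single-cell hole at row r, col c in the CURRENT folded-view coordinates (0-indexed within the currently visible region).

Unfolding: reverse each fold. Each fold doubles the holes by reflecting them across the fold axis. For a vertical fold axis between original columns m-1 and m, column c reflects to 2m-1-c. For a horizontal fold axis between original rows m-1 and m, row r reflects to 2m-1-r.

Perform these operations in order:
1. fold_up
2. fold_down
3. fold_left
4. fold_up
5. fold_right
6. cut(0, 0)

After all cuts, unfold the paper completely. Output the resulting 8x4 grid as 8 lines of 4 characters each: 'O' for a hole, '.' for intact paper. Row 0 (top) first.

Answer: OOOO
OOOO
OOOO
OOOO
OOOO
OOOO
OOOO
OOOO

Derivation:
Op 1 fold_up: fold axis h@4; visible region now rows[0,4) x cols[0,4) = 4x4
Op 2 fold_down: fold axis h@2; visible region now rows[2,4) x cols[0,4) = 2x4
Op 3 fold_left: fold axis v@2; visible region now rows[2,4) x cols[0,2) = 2x2
Op 4 fold_up: fold axis h@3; visible region now rows[2,3) x cols[0,2) = 1x2
Op 5 fold_right: fold axis v@1; visible region now rows[2,3) x cols[1,2) = 1x1
Op 6 cut(0, 0): punch at orig (2,1); cuts so far [(2, 1)]; region rows[2,3) x cols[1,2) = 1x1
Unfold 1 (reflect across v@1): 2 holes -> [(2, 0), (2, 1)]
Unfold 2 (reflect across h@3): 4 holes -> [(2, 0), (2, 1), (3, 0), (3, 1)]
Unfold 3 (reflect across v@2): 8 holes -> [(2, 0), (2, 1), (2, 2), (2, 3), (3, 0), (3, 1), (3, 2), (3, 3)]
Unfold 4 (reflect across h@2): 16 holes -> [(0, 0), (0, 1), (0, 2), (0, 3), (1, 0), (1, 1), (1, 2), (1, 3), (2, 0), (2, 1), (2, 2), (2, 3), (3, 0), (3, 1), (3, 2), (3, 3)]
Unfold 5 (reflect across h@4): 32 holes -> [(0, 0), (0, 1), (0, 2), (0, 3), (1, 0), (1, 1), (1, 2), (1, 3), (2, 0), (2, 1), (2, 2), (2, 3), (3, 0), (3, 1), (3, 2), (3, 3), (4, 0), (4, 1), (4, 2), (4, 3), (5, 0), (5, 1), (5, 2), (5, 3), (6, 0), (6, 1), (6, 2), (6, 3), (7, 0), (7, 1), (7, 2), (7, 3)]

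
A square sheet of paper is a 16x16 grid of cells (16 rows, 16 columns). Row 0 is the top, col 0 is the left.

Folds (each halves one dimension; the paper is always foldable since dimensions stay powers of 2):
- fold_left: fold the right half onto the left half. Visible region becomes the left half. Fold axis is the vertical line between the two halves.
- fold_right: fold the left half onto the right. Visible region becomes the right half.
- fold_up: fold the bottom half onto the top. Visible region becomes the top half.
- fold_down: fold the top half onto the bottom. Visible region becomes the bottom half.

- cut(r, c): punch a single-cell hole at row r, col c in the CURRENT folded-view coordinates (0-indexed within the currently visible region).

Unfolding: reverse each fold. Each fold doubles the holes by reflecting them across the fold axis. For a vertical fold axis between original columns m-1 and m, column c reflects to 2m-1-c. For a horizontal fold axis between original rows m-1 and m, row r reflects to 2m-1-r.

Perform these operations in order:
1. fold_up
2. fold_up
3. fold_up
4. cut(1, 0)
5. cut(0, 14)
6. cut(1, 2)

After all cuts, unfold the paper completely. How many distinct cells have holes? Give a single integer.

Op 1 fold_up: fold axis h@8; visible region now rows[0,8) x cols[0,16) = 8x16
Op 2 fold_up: fold axis h@4; visible region now rows[0,4) x cols[0,16) = 4x16
Op 3 fold_up: fold axis h@2; visible region now rows[0,2) x cols[0,16) = 2x16
Op 4 cut(1, 0): punch at orig (1,0); cuts so far [(1, 0)]; region rows[0,2) x cols[0,16) = 2x16
Op 5 cut(0, 14): punch at orig (0,14); cuts so far [(0, 14), (1, 0)]; region rows[0,2) x cols[0,16) = 2x16
Op 6 cut(1, 2): punch at orig (1,2); cuts so far [(0, 14), (1, 0), (1, 2)]; region rows[0,2) x cols[0,16) = 2x16
Unfold 1 (reflect across h@2): 6 holes -> [(0, 14), (1, 0), (1, 2), (2, 0), (2, 2), (3, 14)]
Unfold 2 (reflect across h@4): 12 holes -> [(0, 14), (1, 0), (1, 2), (2, 0), (2, 2), (3, 14), (4, 14), (5, 0), (5, 2), (6, 0), (6, 2), (7, 14)]
Unfold 3 (reflect across h@8): 24 holes -> [(0, 14), (1, 0), (1, 2), (2, 0), (2, 2), (3, 14), (4, 14), (5, 0), (5, 2), (6, 0), (6, 2), (7, 14), (8, 14), (9, 0), (9, 2), (10, 0), (10, 2), (11, 14), (12, 14), (13, 0), (13, 2), (14, 0), (14, 2), (15, 14)]

Answer: 24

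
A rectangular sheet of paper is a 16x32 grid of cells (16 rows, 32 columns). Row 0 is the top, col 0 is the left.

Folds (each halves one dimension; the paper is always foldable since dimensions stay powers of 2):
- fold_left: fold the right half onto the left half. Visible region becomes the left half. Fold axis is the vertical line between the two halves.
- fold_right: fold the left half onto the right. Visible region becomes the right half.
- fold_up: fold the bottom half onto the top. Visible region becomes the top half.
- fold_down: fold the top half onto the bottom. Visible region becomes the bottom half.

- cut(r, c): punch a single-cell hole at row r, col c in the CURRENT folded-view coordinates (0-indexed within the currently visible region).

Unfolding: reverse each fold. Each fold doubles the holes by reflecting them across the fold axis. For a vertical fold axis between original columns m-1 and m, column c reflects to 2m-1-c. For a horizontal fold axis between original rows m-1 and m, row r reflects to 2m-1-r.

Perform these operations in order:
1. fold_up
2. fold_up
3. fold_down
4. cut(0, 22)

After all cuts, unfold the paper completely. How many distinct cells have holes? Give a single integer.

Op 1 fold_up: fold axis h@8; visible region now rows[0,8) x cols[0,32) = 8x32
Op 2 fold_up: fold axis h@4; visible region now rows[0,4) x cols[0,32) = 4x32
Op 3 fold_down: fold axis h@2; visible region now rows[2,4) x cols[0,32) = 2x32
Op 4 cut(0, 22): punch at orig (2,22); cuts so far [(2, 22)]; region rows[2,4) x cols[0,32) = 2x32
Unfold 1 (reflect across h@2): 2 holes -> [(1, 22), (2, 22)]
Unfold 2 (reflect across h@4): 4 holes -> [(1, 22), (2, 22), (5, 22), (6, 22)]
Unfold 3 (reflect across h@8): 8 holes -> [(1, 22), (2, 22), (5, 22), (6, 22), (9, 22), (10, 22), (13, 22), (14, 22)]

Answer: 8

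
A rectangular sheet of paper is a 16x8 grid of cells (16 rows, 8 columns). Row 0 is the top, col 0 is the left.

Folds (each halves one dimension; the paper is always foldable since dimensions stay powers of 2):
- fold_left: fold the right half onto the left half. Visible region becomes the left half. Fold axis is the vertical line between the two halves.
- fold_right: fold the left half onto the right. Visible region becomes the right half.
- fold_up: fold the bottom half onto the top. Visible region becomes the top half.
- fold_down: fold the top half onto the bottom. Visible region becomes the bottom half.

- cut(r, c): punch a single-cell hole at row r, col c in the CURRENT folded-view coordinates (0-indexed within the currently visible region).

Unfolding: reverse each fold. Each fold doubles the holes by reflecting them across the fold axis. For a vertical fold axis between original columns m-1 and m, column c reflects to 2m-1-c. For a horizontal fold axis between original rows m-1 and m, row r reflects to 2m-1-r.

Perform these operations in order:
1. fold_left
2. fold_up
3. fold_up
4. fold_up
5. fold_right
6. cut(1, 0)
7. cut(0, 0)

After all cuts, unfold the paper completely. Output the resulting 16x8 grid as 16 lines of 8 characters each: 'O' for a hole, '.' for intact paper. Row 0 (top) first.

Op 1 fold_left: fold axis v@4; visible region now rows[0,16) x cols[0,4) = 16x4
Op 2 fold_up: fold axis h@8; visible region now rows[0,8) x cols[0,4) = 8x4
Op 3 fold_up: fold axis h@4; visible region now rows[0,4) x cols[0,4) = 4x4
Op 4 fold_up: fold axis h@2; visible region now rows[0,2) x cols[0,4) = 2x4
Op 5 fold_right: fold axis v@2; visible region now rows[0,2) x cols[2,4) = 2x2
Op 6 cut(1, 0): punch at orig (1,2); cuts so far [(1, 2)]; region rows[0,2) x cols[2,4) = 2x2
Op 7 cut(0, 0): punch at orig (0,2); cuts so far [(0, 2), (1, 2)]; region rows[0,2) x cols[2,4) = 2x2
Unfold 1 (reflect across v@2): 4 holes -> [(0, 1), (0, 2), (1, 1), (1, 2)]
Unfold 2 (reflect across h@2): 8 holes -> [(0, 1), (0, 2), (1, 1), (1, 2), (2, 1), (2, 2), (3, 1), (3, 2)]
Unfold 3 (reflect across h@4): 16 holes -> [(0, 1), (0, 2), (1, 1), (1, 2), (2, 1), (2, 2), (3, 1), (3, 2), (4, 1), (4, 2), (5, 1), (5, 2), (6, 1), (6, 2), (7, 1), (7, 2)]
Unfold 4 (reflect across h@8): 32 holes -> [(0, 1), (0, 2), (1, 1), (1, 2), (2, 1), (2, 2), (3, 1), (3, 2), (4, 1), (4, 2), (5, 1), (5, 2), (6, 1), (6, 2), (7, 1), (7, 2), (8, 1), (8, 2), (9, 1), (9, 2), (10, 1), (10, 2), (11, 1), (11, 2), (12, 1), (12, 2), (13, 1), (13, 2), (14, 1), (14, 2), (15, 1), (15, 2)]
Unfold 5 (reflect across v@4): 64 holes -> [(0, 1), (0, 2), (0, 5), (0, 6), (1, 1), (1, 2), (1, 5), (1, 6), (2, 1), (2, 2), (2, 5), (2, 6), (3, 1), (3, 2), (3, 5), (3, 6), (4, 1), (4, 2), (4, 5), (4, 6), (5, 1), (5, 2), (5, 5), (5, 6), (6, 1), (6, 2), (6, 5), (6, 6), (7, 1), (7, 2), (7, 5), (7, 6), (8, 1), (8, 2), (8, 5), (8, 6), (9, 1), (9, 2), (9, 5), (9, 6), (10, 1), (10, 2), (10, 5), (10, 6), (11, 1), (11, 2), (11, 5), (11, 6), (12, 1), (12, 2), (12, 5), (12, 6), (13, 1), (13, 2), (13, 5), (13, 6), (14, 1), (14, 2), (14, 5), (14, 6), (15, 1), (15, 2), (15, 5), (15, 6)]

Answer: .OO..OO.
.OO..OO.
.OO..OO.
.OO..OO.
.OO..OO.
.OO..OO.
.OO..OO.
.OO..OO.
.OO..OO.
.OO..OO.
.OO..OO.
.OO..OO.
.OO..OO.
.OO..OO.
.OO..OO.
.OO..OO.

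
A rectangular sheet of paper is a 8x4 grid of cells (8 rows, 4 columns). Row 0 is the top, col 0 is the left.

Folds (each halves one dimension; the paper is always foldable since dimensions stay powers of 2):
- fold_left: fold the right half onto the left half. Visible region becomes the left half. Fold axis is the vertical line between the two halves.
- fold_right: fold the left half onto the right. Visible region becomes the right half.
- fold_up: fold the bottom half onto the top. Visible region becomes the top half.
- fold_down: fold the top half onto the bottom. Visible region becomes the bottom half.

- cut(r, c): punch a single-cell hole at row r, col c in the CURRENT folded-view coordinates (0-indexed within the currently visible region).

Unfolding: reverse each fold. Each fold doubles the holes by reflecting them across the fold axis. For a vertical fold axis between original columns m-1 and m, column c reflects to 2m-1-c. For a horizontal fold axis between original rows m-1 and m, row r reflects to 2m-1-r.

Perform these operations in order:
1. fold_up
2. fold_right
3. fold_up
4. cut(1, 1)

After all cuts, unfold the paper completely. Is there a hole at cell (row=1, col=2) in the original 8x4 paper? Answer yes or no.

Op 1 fold_up: fold axis h@4; visible region now rows[0,4) x cols[0,4) = 4x4
Op 2 fold_right: fold axis v@2; visible region now rows[0,4) x cols[2,4) = 4x2
Op 3 fold_up: fold axis h@2; visible region now rows[0,2) x cols[2,4) = 2x2
Op 4 cut(1, 1): punch at orig (1,3); cuts so far [(1, 3)]; region rows[0,2) x cols[2,4) = 2x2
Unfold 1 (reflect across h@2): 2 holes -> [(1, 3), (2, 3)]
Unfold 2 (reflect across v@2): 4 holes -> [(1, 0), (1, 3), (2, 0), (2, 3)]
Unfold 3 (reflect across h@4): 8 holes -> [(1, 0), (1, 3), (2, 0), (2, 3), (5, 0), (5, 3), (6, 0), (6, 3)]
Holes: [(1, 0), (1, 3), (2, 0), (2, 3), (5, 0), (5, 3), (6, 0), (6, 3)]

Answer: no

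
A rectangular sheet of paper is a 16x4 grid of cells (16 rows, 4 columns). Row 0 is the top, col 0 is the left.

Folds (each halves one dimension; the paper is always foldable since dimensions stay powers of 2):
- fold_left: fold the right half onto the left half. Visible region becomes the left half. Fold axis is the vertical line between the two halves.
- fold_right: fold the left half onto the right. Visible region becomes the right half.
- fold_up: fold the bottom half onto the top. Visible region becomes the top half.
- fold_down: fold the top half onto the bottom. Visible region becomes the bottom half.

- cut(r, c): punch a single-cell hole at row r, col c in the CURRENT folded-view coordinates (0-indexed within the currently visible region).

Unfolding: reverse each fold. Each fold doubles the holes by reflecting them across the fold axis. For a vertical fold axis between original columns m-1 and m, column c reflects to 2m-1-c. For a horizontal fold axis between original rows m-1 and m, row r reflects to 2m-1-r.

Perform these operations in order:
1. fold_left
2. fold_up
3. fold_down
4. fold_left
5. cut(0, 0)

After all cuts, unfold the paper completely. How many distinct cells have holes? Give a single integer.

Answer: 16

Derivation:
Op 1 fold_left: fold axis v@2; visible region now rows[0,16) x cols[0,2) = 16x2
Op 2 fold_up: fold axis h@8; visible region now rows[0,8) x cols[0,2) = 8x2
Op 3 fold_down: fold axis h@4; visible region now rows[4,8) x cols[0,2) = 4x2
Op 4 fold_left: fold axis v@1; visible region now rows[4,8) x cols[0,1) = 4x1
Op 5 cut(0, 0): punch at orig (4,0); cuts so far [(4, 0)]; region rows[4,8) x cols[0,1) = 4x1
Unfold 1 (reflect across v@1): 2 holes -> [(4, 0), (4, 1)]
Unfold 2 (reflect across h@4): 4 holes -> [(3, 0), (3, 1), (4, 0), (4, 1)]
Unfold 3 (reflect across h@8): 8 holes -> [(3, 0), (3, 1), (4, 0), (4, 1), (11, 0), (11, 1), (12, 0), (12, 1)]
Unfold 4 (reflect across v@2): 16 holes -> [(3, 0), (3, 1), (3, 2), (3, 3), (4, 0), (4, 1), (4, 2), (4, 3), (11, 0), (11, 1), (11, 2), (11, 3), (12, 0), (12, 1), (12, 2), (12, 3)]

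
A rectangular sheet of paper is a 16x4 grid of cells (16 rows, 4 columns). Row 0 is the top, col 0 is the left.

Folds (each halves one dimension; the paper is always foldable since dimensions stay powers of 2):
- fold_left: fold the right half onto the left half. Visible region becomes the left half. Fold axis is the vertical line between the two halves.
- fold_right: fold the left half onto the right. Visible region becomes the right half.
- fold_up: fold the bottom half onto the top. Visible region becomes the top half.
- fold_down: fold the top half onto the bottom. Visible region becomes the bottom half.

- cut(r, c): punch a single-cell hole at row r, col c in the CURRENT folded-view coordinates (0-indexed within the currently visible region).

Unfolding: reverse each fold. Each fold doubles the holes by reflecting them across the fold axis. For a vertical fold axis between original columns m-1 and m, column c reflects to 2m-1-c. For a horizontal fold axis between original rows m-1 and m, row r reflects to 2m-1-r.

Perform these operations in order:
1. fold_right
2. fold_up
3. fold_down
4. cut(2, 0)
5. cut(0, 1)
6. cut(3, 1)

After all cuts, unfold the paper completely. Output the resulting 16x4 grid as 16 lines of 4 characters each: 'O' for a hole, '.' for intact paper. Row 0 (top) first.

Answer: O..O
.OO.
....
O..O
O..O
....
.OO.
O..O
O..O
.OO.
....
O..O
O..O
....
.OO.
O..O

Derivation:
Op 1 fold_right: fold axis v@2; visible region now rows[0,16) x cols[2,4) = 16x2
Op 2 fold_up: fold axis h@8; visible region now rows[0,8) x cols[2,4) = 8x2
Op 3 fold_down: fold axis h@4; visible region now rows[4,8) x cols[2,4) = 4x2
Op 4 cut(2, 0): punch at orig (6,2); cuts so far [(6, 2)]; region rows[4,8) x cols[2,4) = 4x2
Op 5 cut(0, 1): punch at orig (4,3); cuts so far [(4, 3), (6, 2)]; region rows[4,8) x cols[2,4) = 4x2
Op 6 cut(3, 1): punch at orig (7,3); cuts so far [(4, 3), (6, 2), (7, 3)]; region rows[4,8) x cols[2,4) = 4x2
Unfold 1 (reflect across h@4): 6 holes -> [(0, 3), (1, 2), (3, 3), (4, 3), (6, 2), (7, 3)]
Unfold 2 (reflect across h@8): 12 holes -> [(0, 3), (1, 2), (3, 3), (4, 3), (6, 2), (7, 3), (8, 3), (9, 2), (11, 3), (12, 3), (14, 2), (15, 3)]
Unfold 3 (reflect across v@2): 24 holes -> [(0, 0), (0, 3), (1, 1), (1, 2), (3, 0), (3, 3), (4, 0), (4, 3), (6, 1), (6, 2), (7, 0), (7, 3), (8, 0), (8, 3), (9, 1), (9, 2), (11, 0), (11, 3), (12, 0), (12, 3), (14, 1), (14, 2), (15, 0), (15, 3)]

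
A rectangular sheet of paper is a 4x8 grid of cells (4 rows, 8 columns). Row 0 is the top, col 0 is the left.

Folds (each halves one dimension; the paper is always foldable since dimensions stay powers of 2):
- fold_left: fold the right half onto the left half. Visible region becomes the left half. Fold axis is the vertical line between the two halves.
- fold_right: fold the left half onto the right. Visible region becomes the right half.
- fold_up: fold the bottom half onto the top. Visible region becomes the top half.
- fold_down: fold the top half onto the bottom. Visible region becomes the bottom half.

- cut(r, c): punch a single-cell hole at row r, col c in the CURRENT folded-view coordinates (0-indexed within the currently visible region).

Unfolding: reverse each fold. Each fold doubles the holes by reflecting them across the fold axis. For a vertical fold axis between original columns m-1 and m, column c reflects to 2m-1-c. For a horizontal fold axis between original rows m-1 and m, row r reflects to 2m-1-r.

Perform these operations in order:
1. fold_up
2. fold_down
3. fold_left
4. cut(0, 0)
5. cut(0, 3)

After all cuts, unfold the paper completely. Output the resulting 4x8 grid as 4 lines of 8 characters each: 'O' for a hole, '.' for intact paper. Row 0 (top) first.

Answer: O..OO..O
O..OO..O
O..OO..O
O..OO..O

Derivation:
Op 1 fold_up: fold axis h@2; visible region now rows[0,2) x cols[0,8) = 2x8
Op 2 fold_down: fold axis h@1; visible region now rows[1,2) x cols[0,8) = 1x8
Op 3 fold_left: fold axis v@4; visible region now rows[1,2) x cols[0,4) = 1x4
Op 4 cut(0, 0): punch at orig (1,0); cuts so far [(1, 0)]; region rows[1,2) x cols[0,4) = 1x4
Op 5 cut(0, 3): punch at orig (1,3); cuts so far [(1, 0), (1, 3)]; region rows[1,2) x cols[0,4) = 1x4
Unfold 1 (reflect across v@4): 4 holes -> [(1, 0), (1, 3), (1, 4), (1, 7)]
Unfold 2 (reflect across h@1): 8 holes -> [(0, 0), (0, 3), (0, 4), (0, 7), (1, 0), (1, 3), (1, 4), (1, 7)]
Unfold 3 (reflect across h@2): 16 holes -> [(0, 0), (0, 3), (0, 4), (0, 7), (1, 0), (1, 3), (1, 4), (1, 7), (2, 0), (2, 3), (2, 4), (2, 7), (3, 0), (3, 3), (3, 4), (3, 7)]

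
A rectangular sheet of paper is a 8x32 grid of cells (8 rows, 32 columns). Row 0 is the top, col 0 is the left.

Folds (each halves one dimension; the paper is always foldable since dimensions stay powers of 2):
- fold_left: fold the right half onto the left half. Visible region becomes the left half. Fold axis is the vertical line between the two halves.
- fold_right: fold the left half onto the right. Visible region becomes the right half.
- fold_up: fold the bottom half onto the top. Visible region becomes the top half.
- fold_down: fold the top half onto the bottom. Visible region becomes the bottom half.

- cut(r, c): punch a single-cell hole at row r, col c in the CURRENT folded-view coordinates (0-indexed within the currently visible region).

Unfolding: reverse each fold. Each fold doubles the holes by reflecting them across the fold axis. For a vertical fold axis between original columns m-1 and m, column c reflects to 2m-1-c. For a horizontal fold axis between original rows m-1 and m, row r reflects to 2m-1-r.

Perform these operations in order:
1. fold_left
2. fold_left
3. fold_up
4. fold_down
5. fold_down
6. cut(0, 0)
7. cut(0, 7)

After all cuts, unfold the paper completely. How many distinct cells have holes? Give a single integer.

Answer: 64

Derivation:
Op 1 fold_left: fold axis v@16; visible region now rows[0,8) x cols[0,16) = 8x16
Op 2 fold_left: fold axis v@8; visible region now rows[0,8) x cols[0,8) = 8x8
Op 3 fold_up: fold axis h@4; visible region now rows[0,4) x cols[0,8) = 4x8
Op 4 fold_down: fold axis h@2; visible region now rows[2,4) x cols[0,8) = 2x8
Op 5 fold_down: fold axis h@3; visible region now rows[3,4) x cols[0,8) = 1x8
Op 6 cut(0, 0): punch at orig (3,0); cuts so far [(3, 0)]; region rows[3,4) x cols[0,8) = 1x8
Op 7 cut(0, 7): punch at orig (3,7); cuts so far [(3, 0), (3, 7)]; region rows[3,4) x cols[0,8) = 1x8
Unfold 1 (reflect across h@3): 4 holes -> [(2, 0), (2, 7), (3, 0), (3, 7)]
Unfold 2 (reflect across h@2): 8 holes -> [(0, 0), (0, 7), (1, 0), (1, 7), (2, 0), (2, 7), (3, 0), (3, 7)]
Unfold 3 (reflect across h@4): 16 holes -> [(0, 0), (0, 7), (1, 0), (1, 7), (2, 0), (2, 7), (3, 0), (3, 7), (4, 0), (4, 7), (5, 0), (5, 7), (6, 0), (6, 7), (7, 0), (7, 7)]
Unfold 4 (reflect across v@8): 32 holes -> [(0, 0), (0, 7), (0, 8), (0, 15), (1, 0), (1, 7), (1, 8), (1, 15), (2, 0), (2, 7), (2, 8), (2, 15), (3, 0), (3, 7), (3, 8), (3, 15), (4, 0), (4, 7), (4, 8), (4, 15), (5, 0), (5, 7), (5, 8), (5, 15), (6, 0), (6, 7), (6, 8), (6, 15), (7, 0), (7, 7), (7, 8), (7, 15)]
Unfold 5 (reflect across v@16): 64 holes -> [(0, 0), (0, 7), (0, 8), (0, 15), (0, 16), (0, 23), (0, 24), (0, 31), (1, 0), (1, 7), (1, 8), (1, 15), (1, 16), (1, 23), (1, 24), (1, 31), (2, 0), (2, 7), (2, 8), (2, 15), (2, 16), (2, 23), (2, 24), (2, 31), (3, 0), (3, 7), (3, 8), (3, 15), (3, 16), (3, 23), (3, 24), (3, 31), (4, 0), (4, 7), (4, 8), (4, 15), (4, 16), (4, 23), (4, 24), (4, 31), (5, 0), (5, 7), (5, 8), (5, 15), (5, 16), (5, 23), (5, 24), (5, 31), (6, 0), (6, 7), (6, 8), (6, 15), (6, 16), (6, 23), (6, 24), (6, 31), (7, 0), (7, 7), (7, 8), (7, 15), (7, 16), (7, 23), (7, 24), (7, 31)]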